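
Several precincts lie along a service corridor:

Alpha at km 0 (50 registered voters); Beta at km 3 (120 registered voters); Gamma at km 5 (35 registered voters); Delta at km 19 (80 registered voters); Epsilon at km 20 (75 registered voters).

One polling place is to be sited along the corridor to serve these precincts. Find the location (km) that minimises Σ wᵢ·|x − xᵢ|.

x = 5

For a sum of weighted absolute distances on a line, the optimum is the weighted median (not the mean). Total weight W = 360; half-weight = 180.
Sort by position and accumulate weight:
  km 0 (Alpha, w=50) → cum 50
  km 3 (Beta, w=120) → cum 170
  km 5 (Gamma, w=35) → cum 205  ≥ 180 → median here
  km 19 (Delta, w=80) → cum 285
  km 20 (Epsilon, w=75) → cum 360
Optimal location: km 5.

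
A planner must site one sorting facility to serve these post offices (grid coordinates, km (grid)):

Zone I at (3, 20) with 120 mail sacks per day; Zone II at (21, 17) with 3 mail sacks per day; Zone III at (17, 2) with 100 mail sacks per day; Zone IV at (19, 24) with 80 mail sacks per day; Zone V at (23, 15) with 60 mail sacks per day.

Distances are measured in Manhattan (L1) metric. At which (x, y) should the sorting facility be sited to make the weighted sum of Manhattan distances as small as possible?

(17, 20)

Manhattan distance separates: Σwᵢ(|x−xᵢ|+|y−yᵢ|) = Σwᵢ|x−xᵢ| + Σwᵢ|y−yᵢ|, so x and y are optimised independently as 1-D weighted medians.
Total weight W = 363; half = 181.5.
x-coordinate, sorted with cumulative weight:
  x=3 (Zone I, w=120) cum 120
  x=17 (Zone III, w=100) cum 220  ← median
  x=19 (Zone IV, w=80) cum 300
  x=21 (Zone II, w=3) cum 303
  x=23 (Zone V, w=60) cum 363
⇒ x* = 17
y-coordinate, sorted with cumulative weight:
  y=2 (Zone III, w=100) cum 100
  y=15 (Zone V, w=60) cum 160
  y=17 (Zone II, w=3) cum 163
  y=20 (Zone I, w=120) cum 283  ← median
  y=24 (Zone IV, w=80) cum 363
⇒ y* = 20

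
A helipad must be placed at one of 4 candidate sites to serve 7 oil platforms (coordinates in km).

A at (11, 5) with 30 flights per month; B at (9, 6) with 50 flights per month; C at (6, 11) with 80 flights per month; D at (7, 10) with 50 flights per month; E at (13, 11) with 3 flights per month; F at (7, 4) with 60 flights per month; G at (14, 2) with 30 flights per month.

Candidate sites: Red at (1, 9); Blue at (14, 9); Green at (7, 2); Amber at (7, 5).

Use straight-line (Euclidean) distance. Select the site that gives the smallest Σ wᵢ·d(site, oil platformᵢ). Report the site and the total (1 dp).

Total weighted distance at each candidate:
  Red (1, 9): total = 2433.3
  Blue (14, 9): total = 2187.6
  Green (7, 2): total = 1860.5
  Amber (7, 5): total = 1282.4
Minimum is at Amber with total 1282.4 km.

Amber, total 1282.4 km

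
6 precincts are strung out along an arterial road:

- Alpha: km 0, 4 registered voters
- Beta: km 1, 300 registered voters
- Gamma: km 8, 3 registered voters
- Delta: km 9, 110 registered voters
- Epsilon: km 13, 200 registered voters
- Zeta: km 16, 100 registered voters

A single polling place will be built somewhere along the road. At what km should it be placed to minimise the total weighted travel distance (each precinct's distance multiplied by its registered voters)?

For a sum of weighted absolute distances on a line, the optimum is the weighted median (not the mean). Total weight W = 717; half-weight = 358.5.
Sort by position and accumulate weight:
  km 0 (Alpha, w=4) → cum 4
  km 1 (Beta, w=300) → cum 304
  km 8 (Gamma, w=3) → cum 307
  km 9 (Delta, w=110) → cum 417  ≥ 358.5 → median here
  km 13 (Epsilon, w=200) → cum 617
  km 16 (Zeta, w=100) → cum 717
Optimal location: km 9.

x = 9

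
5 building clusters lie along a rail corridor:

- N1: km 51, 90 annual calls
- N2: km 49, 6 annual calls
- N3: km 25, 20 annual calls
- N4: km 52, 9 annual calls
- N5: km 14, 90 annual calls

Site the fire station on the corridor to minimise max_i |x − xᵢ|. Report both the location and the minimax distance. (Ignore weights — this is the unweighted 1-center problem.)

location 33, max distance 19

The 1-center on a line is the midpoint of the two extreme points: leftmost at 14, rightmost at 52.
Optimal location = (14 + 52)/2 = 33; maximum distance = (52 − 14)/2 = 19.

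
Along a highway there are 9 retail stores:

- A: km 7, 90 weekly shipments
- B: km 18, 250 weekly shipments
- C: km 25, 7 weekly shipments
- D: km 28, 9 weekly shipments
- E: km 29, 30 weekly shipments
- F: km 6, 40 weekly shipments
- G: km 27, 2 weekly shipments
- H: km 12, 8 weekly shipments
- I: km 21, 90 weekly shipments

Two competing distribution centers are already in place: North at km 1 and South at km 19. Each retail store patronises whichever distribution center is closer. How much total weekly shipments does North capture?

The indifferent point is the midpoint (1+19)/2 = 10; retail stores left of it (closer to North at 1) go to North, those right go to South.
  F at 6 (w=40) → North
  A at 7 (w=90) → North
  H at 12 (w=8) → South
  B at 18 (w=250) → South
  I at 21 (w=90) → South
  C at 25 (w=7) → South
  G at 27 (w=2) → South
  D at 28 (w=9) → South
  E at 29 (w=30) → South
North captures 130; South captures 396.

130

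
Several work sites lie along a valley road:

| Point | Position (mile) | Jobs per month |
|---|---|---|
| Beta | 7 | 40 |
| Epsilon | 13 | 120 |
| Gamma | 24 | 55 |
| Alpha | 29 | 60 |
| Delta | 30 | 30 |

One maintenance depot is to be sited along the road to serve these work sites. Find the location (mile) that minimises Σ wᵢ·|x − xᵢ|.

For a sum of weighted absolute distances on a line, the optimum is the weighted median (not the mean). Total weight W = 305; half-weight = 152.5.
Sort by position and accumulate weight:
  mile 7 (Beta, w=40) → cum 40
  mile 13 (Epsilon, w=120) → cum 160  ≥ 152.5 → median here
  mile 24 (Gamma, w=55) → cum 215
  mile 29 (Alpha, w=60) → cum 275
  mile 30 (Delta, w=30) → cum 305
Optimal location: mile 13.

x = 13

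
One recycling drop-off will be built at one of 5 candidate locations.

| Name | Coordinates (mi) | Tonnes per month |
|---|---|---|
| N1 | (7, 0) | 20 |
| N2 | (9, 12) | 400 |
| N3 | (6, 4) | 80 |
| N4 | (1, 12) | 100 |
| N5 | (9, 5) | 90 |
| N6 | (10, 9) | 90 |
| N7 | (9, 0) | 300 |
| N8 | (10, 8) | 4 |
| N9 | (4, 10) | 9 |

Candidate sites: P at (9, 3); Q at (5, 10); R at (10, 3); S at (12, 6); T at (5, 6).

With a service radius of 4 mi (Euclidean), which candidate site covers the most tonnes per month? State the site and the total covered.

P, covering 490

Coverage radius r = 4 mi; a point is covered iff (Δx)²+(Δy)² ≤ 4² = 16.
  P (9, 3): covers {N1, N3, N5, N7} → 490
  Q (5, 10): covers {N9} → 9
  R (10, 3): covers {N5, N7} → 390
  S (12, 6): covers {N5, N6, N8} → 184
  T (5, 6): covers {N3} → 80
Maximum coverage at P: 490 tonnes per month.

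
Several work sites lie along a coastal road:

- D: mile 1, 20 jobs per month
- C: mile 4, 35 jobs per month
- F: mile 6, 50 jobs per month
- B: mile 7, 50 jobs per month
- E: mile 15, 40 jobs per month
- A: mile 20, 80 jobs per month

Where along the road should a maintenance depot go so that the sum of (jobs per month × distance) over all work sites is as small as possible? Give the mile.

x = 7

For a sum of weighted absolute distances on a line, the optimum is the weighted median (not the mean). Total weight W = 275; half-weight = 137.5.
Sort by position and accumulate weight:
  mile 1 (D, w=20) → cum 20
  mile 4 (C, w=35) → cum 55
  mile 6 (F, w=50) → cum 105
  mile 7 (B, w=50) → cum 155  ≥ 137.5 → median here
  mile 15 (E, w=40) → cum 195
  mile 20 (A, w=80) → cum 275
Optimal location: mile 7.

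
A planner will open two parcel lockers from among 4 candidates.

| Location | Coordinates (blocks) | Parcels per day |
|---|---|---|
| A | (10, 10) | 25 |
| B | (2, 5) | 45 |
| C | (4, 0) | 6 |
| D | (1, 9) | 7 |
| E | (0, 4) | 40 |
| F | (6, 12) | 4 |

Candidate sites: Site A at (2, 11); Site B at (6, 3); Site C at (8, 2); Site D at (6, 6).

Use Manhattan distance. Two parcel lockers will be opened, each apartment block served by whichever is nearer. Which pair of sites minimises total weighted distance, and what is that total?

{Site B, Site D}, total 815

Evaluate every pair (each demand assigned to the nearer of the two):
  {Site B, Site D}: total = 815
  {Site A, Site D}: total = 834
  {Site A, Site B}: total = 846
  {Site C, Site D}: total = 861
  {Site A, Site C}: total = 932
  {Site B, Site C}: total = 943
Best pair: {Site B, Site D} with total 815.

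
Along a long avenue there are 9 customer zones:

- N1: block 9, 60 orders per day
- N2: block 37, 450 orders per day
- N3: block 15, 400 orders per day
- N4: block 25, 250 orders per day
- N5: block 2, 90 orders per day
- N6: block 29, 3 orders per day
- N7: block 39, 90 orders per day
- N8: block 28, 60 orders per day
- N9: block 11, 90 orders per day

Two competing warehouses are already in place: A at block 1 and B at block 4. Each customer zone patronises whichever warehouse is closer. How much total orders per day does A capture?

The indifferent point is the midpoint (1+4)/2 = 2.5; customer zones left of it (closer to A at 1) go to A, those right go to B.
  N5 at 2 (w=90) → A
  N1 at 9 (w=60) → B
  N9 at 11 (w=90) → B
  N3 at 15 (w=400) → B
  N4 at 25 (w=250) → B
  N8 at 28 (w=60) → B
  N6 at 29 (w=3) → B
  N2 at 37 (w=450) → B
  N7 at 39 (w=90) → B
A captures 90; B captures 1403.

90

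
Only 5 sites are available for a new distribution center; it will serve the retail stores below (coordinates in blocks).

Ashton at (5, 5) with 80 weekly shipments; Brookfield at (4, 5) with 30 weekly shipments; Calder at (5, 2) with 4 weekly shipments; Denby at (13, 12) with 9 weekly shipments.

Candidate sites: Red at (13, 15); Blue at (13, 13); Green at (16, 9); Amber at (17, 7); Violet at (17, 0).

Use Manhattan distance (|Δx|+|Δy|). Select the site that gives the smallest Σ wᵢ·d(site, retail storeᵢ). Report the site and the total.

Total weighted distance at each candidate:
  Red (13, 15): total = 2121
  Blue (13, 13): total = 1875
  Green (16, 9): total = 1806
  Amber (17, 7): total = 1719
  Violet (17, 0): total = 2100
Minimum is at Amber with total 1719 blocks.

Amber, total 1719 blocks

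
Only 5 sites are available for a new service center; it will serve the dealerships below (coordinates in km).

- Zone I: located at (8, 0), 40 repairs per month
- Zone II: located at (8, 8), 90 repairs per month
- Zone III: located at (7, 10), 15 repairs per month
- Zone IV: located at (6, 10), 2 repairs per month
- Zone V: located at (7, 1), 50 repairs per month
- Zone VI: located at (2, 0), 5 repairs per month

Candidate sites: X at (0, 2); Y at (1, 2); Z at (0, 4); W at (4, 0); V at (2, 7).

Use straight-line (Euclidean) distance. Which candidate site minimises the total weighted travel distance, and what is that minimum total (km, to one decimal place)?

W, total 1310.1 km

Total weighted distance at each candidate:
  X (0, 2): total = 1777.0
  Y (1, 2): total = 1605.1
  Z (0, 4): total = 1721.2
  W (4, 0): total = 1310.1
  V (2, 7): total = 1439.2
Minimum is at W with total 1310.1 km.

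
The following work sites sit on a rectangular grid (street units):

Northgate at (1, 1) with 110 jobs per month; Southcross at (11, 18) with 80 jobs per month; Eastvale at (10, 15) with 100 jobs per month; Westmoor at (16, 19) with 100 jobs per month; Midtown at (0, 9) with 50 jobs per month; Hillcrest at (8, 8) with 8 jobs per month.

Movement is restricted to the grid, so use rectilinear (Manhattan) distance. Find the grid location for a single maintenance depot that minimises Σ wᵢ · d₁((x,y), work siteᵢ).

Manhattan distance separates: Σwᵢ(|x−xᵢ|+|y−yᵢ|) = Σwᵢ|x−xᵢ| + Σwᵢ|y−yᵢ|, so x and y are optimised independently as 1-D weighted medians.
Total weight W = 448; half = 224.
x-coordinate, sorted with cumulative weight:
  x=0 (Midtown, w=50) cum 50
  x=1 (Northgate, w=110) cum 160
  x=8 (Hillcrest, w=8) cum 168
  x=10 (Eastvale, w=100) cum 268  ← median
  x=11 (Southcross, w=80) cum 348
  x=16 (Westmoor, w=100) cum 448
⇒ x* = 10
y-coordinate, sorted with cumulative weight:
  y=1 (Northgate, w=110) cum 110
  y=8 (Hillcrest, w=8) cum 118
  y=9 (Midtown, w=50) cum 168
  y=15 (Eastvale, w=100) cum 268  ← median
  y=18 (Southcross, w=80) cum 348
  y=19 (Westmoor, w=100) cum 448
⇒ y* = 15

(10, 15)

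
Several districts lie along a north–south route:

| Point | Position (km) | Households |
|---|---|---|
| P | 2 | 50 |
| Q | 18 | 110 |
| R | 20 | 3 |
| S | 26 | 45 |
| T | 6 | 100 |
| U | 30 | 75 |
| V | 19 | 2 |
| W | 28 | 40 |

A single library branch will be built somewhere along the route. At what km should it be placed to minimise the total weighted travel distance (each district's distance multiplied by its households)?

For a sum of weighted absolute distances on a line, the optimum is the weighted median (not the mean). Total weight W = 425; half-weight = 212.5.
Sort by position and accumulate weight:
  km 2 (P, w=50) → cum 50
  km 6 (T, w=100) → cum 150
  km 18 (Q, w=110) → cum 260  ≥ 212.5 → median here
  km 19 (V, w=2) → cum 262
  km 20 (R, w=3) → cum 265
  km 26 (S, w=45) → cum 310
  km 28 (W, w=40) → cum 350
  km 30 (U, w=75) → cum 425
Optimal location: km 18.

x = 18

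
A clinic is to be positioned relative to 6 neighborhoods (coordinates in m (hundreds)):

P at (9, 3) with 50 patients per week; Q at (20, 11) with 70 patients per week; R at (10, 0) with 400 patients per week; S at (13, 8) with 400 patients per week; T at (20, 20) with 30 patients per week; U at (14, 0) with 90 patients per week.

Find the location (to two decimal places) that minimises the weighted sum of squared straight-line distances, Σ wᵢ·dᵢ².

(12.41, 4.54)

The minimiser of Σwᵢ‖p−pᵢ‖² is the weighted centroid p* = (Σwᵢpᵢ)/(Σwᵢ).
Σwᵢ = 1040.
Σwᵢxᵢ = 50·9 + 70·20 + 400·10 + 400·13 + 30·20 + 90·14 = 12910.
Σwᵢyᵢ = 50·3 + 70·11 + 400·0 + 400·8 + 30·20 + 90·0 = 4720.
x* = 12910/1040 = 12.41, y* = 4720/1040 = 4.54.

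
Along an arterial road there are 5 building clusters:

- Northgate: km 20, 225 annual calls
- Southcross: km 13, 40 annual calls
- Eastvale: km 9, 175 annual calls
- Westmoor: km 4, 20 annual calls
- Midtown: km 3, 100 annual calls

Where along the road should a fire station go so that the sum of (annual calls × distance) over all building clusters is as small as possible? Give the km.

x = 9

For a sum of weighted absolute distances on a line, the optimum is the weighted median (not the mean). Total weight W = 560; half-weight = 280.
Sort by position and accumulate weight:
  km 3 (Midtown, w=100) → cum 100
  km 4 (Westmoor, w=20) → cum 120
  km 9 (Eastvale, w=175) → cum 295  ≥ 280 → median here
  km 13 (Southcross, w=40) → cum 335
  km 20 (Northgate, w=225) → cum 560
Optimal location: km 9.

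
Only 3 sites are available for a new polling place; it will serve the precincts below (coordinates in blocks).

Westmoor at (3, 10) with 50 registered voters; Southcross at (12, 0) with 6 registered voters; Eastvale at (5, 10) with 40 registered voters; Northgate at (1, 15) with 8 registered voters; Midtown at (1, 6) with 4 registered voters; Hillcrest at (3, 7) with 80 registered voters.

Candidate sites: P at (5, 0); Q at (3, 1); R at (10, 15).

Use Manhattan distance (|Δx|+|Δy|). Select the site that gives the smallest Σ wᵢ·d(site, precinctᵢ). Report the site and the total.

Q, total 1586 blocks

Total weighted distance at each candidate:
  P (5, 0): total = 1954
  Q (3, 1): total = 1586
  R (10, 15): total = 2446
Minimum is at Q with total 1586 blocks.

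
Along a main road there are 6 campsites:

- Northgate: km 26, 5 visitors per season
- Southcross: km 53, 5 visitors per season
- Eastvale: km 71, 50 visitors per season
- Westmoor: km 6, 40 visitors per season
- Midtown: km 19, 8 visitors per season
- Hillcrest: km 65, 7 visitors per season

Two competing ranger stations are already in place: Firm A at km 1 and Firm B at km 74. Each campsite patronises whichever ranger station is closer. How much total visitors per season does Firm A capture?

The indifferent point is the midpoint (1+74)/2 = 37.5; campsites left of it (closer to Firm A at 1) go to Firm A, those right go to Firm B.
  Westmoor at 6 (w=40) → Firm A
  Midtown at 19 (w=8) → Firm A
  Northgate at 26 (w=5) → Firm A
  Southcross at 53 (w=5) → Firm B
  Hillcrest at 65 (w=7) → Firm B
  Eastvale at 71 (w=50) → Firm B
Firm A captures 53; Firm B captures 62.

53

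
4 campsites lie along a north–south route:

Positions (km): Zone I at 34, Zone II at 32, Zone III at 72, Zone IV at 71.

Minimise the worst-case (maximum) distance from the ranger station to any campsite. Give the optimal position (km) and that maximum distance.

location 52, max distance 20

The 1-center on a line is the midpoint of the two extreme points: leftmost at 32, rightmost at 72.
Optimal location = (32 + 72)/2 = 52; maximum distance = (72 − 32)/2 = 20.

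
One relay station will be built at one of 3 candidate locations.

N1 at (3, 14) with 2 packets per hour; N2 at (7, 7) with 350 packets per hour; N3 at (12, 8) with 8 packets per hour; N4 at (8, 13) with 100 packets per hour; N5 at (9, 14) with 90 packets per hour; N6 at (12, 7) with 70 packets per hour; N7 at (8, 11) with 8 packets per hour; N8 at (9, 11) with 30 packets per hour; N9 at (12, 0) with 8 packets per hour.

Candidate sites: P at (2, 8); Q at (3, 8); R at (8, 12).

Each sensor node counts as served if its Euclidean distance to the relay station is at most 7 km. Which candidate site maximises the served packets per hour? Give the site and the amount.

R, covering 658

Coverage radius r = 7 km; a point is covered iff (Δx)²+(Δy)² ≤ 7² = 49.
  P (2, 8): covers {N1, N2, N7} → 360
  Q (3, 8): covers {N1, N2, N7, N8} → 390
  R (8, 12): covers {N1, N2, N3, N4, N5, N6, N7, N8} → 658
Maximum coverage at R: 658 packets per hour.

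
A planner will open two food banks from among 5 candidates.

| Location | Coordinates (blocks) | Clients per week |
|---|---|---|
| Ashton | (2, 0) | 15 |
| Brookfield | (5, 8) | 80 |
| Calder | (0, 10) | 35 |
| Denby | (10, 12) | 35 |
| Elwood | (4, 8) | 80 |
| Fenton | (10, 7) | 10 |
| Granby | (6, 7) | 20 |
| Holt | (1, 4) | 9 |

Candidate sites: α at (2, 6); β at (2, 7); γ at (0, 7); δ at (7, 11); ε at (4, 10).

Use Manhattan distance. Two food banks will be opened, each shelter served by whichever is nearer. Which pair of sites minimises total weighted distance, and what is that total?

{δ, ε}, total 1111

Evaluate every pair (each demand assigned to the nearer of the two):
  {δ, ε}: total = 1111
  {β, ε}: total = 1121
  {α, ε}: total = 1127
  {γ, ε}: total = 1146
  {β, δ}: total = 1166
  {α, δ}: total = 1357
  {γ, δ}: total = 1386
  {β, γ}: total = 1421
  {α, β}: total = 1467
  {α, γ}: total = 1622
Best pair: {δ, ε} with total 1111.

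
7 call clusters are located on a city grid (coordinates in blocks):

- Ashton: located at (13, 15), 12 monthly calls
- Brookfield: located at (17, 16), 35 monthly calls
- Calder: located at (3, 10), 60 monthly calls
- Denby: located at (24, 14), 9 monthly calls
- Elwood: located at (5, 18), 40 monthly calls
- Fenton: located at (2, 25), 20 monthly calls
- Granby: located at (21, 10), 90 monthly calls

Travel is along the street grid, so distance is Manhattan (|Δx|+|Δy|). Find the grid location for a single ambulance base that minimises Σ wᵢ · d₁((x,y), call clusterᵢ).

(17, 10)

Manhattan distance separates: Σwᵢ(|x−xᵢ|+|y−yᵢ|) = Σwᵢ|x−xᵢ| + Σwᵢ|y−yᵢ|, so x and y are optimised independently as 1-D weighted medians.
Total weight W = 266; half = 133.
x-coordinate, sorted with cumulative weight:
  x=2 (Fenton, w=20) cum 20
  x=3 (Calder, w=60) cum 80
  x=5 (Elwood, w=40) cum 120
  x=13 (Ashton, w=12) cum 132
  x=17 (Brookfield, w=35) cum 167  ← median
  x=21 (Granby, w=90) cum 257
  x=24 (Denby, w=9) cum 266
⇒ x* = 17
y-coordinate, sorted with cumulative weight:
  y=10 (Calder, w=60) cum 60
  y=10 (Granby, w=90) cum 150  ← median
  y=14 (Denby, w=9) cum 159
  y=15 (Ashton, w=12) cum 171
  y=16 (Brookfield, w=35) cum 206
  y=18 (Elwood, w=40) cum 246
  y=25 (Fenton, w=20) cum 266
⇒ y* = 10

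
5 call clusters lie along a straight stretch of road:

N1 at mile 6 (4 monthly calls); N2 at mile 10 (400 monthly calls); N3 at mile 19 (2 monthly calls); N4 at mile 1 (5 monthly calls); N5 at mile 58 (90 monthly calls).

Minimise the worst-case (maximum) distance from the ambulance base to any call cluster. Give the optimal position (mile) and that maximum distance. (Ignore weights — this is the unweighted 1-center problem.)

The 1-center on a line is the midpoint of the two extreme points: leftmost at 1, rightmost at 58.
Optimal location = (1 + 58)/2 = 29.5; maximum distance = (58 − 1)/2 = 28.5.

location 29.5, max distance 28.5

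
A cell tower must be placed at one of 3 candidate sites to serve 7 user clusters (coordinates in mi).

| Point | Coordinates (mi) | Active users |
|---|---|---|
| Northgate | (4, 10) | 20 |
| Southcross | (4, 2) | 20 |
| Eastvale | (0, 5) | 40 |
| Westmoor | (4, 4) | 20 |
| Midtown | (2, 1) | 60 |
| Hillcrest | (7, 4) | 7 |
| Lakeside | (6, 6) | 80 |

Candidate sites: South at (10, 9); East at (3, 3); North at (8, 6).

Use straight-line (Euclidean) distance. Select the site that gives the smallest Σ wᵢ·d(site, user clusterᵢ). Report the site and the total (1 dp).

East, total 844.6 mi

Total weighted distance at each candidate:
  South (10, 9): total = 2012.7
  East (3, 3): total = 844.6
  North (8, 6): total = 1282.5
Minimum is at East with total 844.6 mi.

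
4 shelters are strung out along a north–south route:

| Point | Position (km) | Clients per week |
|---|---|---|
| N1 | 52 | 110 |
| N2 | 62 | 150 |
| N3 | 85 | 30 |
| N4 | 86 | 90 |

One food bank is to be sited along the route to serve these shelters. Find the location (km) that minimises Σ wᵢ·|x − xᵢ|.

x = 62

For a sum of weighted absolute distances on a line, the optimum is the weighted median (not the mean). Total weight W = 380; half-weight = 190.
Sort by position and accumulate weight:
  km 52 (N1, w=110) → cum 110
  km 62 (N2, w=150) → cum 260  ≥ 190 → median here
  km 85 (N3, w=30) → cum 290
  km 86 (N4, w=90) → cum 380
Optimal location: km 62.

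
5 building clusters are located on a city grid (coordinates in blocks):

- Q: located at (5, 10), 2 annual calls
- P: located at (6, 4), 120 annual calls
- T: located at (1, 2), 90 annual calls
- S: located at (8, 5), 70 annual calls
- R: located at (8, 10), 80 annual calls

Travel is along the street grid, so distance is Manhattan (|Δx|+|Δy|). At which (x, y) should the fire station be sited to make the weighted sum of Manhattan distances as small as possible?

(6, 4)

Manhattan distance separates: Σwᵢ(|x−xᵢ|+|y−yᵢ|) = Σwᵢ|x−xᵢ| + Σwᵢ|y−yᵢ|, so x and y are optimised independently as 1-D weighted medians.
Total weight W = 362; half = 181.
x-coordinate, sorted with cumulative weight:
  x=1 (T, w=90) cum 90
  x=5 (Q, w=2) cum 92
  x=6 (P, w=120) cum 212  ← median
  x=8 (S, w=70) cum 282
  x=8 (R, w=80) cum 362
⇒ x* = 6
y-coordinate, sorted with cumulative weight:
  y=2 (T, w=90) cum 90
  y=4 (P, w=120) cum 210  ← median
  y=5 (S, w=70) cum 280
  y=10 (Q, w=2) cum 282
  y=10 (R, w=80) cum 362
⇒ y* = 4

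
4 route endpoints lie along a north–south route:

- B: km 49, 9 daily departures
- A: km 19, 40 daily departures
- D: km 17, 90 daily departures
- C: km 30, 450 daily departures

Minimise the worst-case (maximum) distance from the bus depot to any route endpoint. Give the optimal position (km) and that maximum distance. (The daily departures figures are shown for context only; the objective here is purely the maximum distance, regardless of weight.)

The 1-center on a line is the midpoint of the two extreme points: leftmost at 17, rightmost at 49.
Optimal location = (17 + 49)/2 = 33; maximum distance = (49 − 17)/2 = 16.

location 33, max distance 16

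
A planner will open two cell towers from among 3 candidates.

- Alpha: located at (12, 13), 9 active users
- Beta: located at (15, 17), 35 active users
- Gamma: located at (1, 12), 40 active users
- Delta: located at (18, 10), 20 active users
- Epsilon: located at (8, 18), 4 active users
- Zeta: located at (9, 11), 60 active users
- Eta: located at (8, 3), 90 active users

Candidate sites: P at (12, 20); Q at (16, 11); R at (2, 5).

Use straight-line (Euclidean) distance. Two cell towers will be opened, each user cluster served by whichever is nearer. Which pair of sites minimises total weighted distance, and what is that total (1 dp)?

{Q, R}, total 1612.4

Evaluate every pair (each demand assigned to the nearer of the two):
  {Q, R}: total = 1612.4
  {P, R}: total = 1867.8
  {P, Q}: total = 2233.6
Best pair: {Q, R} with total 1612.4.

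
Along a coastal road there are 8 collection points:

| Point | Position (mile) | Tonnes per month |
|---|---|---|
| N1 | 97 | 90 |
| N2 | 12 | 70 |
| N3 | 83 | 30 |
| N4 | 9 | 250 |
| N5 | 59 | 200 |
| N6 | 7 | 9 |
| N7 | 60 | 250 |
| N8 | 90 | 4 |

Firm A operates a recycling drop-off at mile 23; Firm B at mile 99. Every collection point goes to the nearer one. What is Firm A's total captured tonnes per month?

779

The indifferent point is the midpoint (23+99)/2 = 61; collection points left of it (closer to Firm A at 23) go to Firm A, those right go to Firm B.
  N6 at 7 (w=9) → Firm A
  N4 at 9 (w=250) → Firm A
  N2 at 12 (w=70) → Firm A
  N5 at 59 (w=200) → Firm A
  N7 at 60 (w=250) → Firm A
  N3 at 83 (w=30) → Firm B
  N8 at 90 (w=4) → Firm B
  N1 at 97 (w=90) → Firm B
Firm A captures 779; Firm B captures 124.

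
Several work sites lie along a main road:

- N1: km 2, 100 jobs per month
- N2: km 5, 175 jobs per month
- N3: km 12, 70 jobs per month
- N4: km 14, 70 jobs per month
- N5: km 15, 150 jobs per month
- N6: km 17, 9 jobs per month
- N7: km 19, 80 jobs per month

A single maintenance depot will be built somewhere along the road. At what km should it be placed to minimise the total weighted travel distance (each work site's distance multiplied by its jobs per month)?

For a sum of weighted absolute distances on a line, the optimum is the weighted median (not the mean). Total weight W = 654; half-weight = 327.
Sort by position and accumulate weight:
  km 2 (N1, w=100) → cum 100
  km 5 (N2, w=175) → cum 275
  km 12 (N3, w=70) → cum 345  ≥ 327 → median here
  km 14 (N4, w=70) → cum 415
  km 15 (N5, w=150) → cum 565
  km 17 (N6, w=9) → cum 574
  km 19 (N7, w=80) → cum 654
Optimal location: km 12.

x = 12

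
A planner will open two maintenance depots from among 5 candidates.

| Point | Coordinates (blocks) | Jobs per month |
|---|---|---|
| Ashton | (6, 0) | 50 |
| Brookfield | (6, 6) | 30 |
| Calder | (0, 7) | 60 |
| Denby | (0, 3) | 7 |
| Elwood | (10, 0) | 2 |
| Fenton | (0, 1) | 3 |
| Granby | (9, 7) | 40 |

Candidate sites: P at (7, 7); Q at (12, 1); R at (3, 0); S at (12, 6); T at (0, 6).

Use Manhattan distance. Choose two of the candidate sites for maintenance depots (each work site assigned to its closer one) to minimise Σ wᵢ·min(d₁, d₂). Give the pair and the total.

{P, T}, total 656

Evaluate every pair (each demand assigned to the nearer of the two):
  {P, T}: total = 656
  {P, R}: total = 778
  {R, T}: total = 837
  {Q, T}: total = 992
  {P, Q}: total = 1029
  {S, T}: total = 1052
  {P, S}: total = 1092
  {R, S}: total = 1158
  {Q, R}: total = 1440
  {Q, S}: total = 1610
Best pair: {P, T} with total 656.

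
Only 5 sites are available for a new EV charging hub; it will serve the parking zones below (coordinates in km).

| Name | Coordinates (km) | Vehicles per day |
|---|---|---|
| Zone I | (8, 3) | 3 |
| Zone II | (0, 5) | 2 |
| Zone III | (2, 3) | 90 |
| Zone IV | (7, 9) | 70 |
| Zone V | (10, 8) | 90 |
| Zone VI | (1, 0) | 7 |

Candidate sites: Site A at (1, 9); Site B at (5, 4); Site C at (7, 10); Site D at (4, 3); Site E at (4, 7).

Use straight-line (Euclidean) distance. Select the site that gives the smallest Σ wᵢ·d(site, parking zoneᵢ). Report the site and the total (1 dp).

Total weighted distance at each candidate:
  Site A (1, 9): total = 1881.3
  Site B (5, 4): total = 1297.1
  Site C (7, 10): total = 1288.8
  Site D (4, 3): total = 1403.1
  Site E (4, 7): total = 1281.6
Minimum is at Site E with total 1281.6 km.

Site E, total 1281.6 km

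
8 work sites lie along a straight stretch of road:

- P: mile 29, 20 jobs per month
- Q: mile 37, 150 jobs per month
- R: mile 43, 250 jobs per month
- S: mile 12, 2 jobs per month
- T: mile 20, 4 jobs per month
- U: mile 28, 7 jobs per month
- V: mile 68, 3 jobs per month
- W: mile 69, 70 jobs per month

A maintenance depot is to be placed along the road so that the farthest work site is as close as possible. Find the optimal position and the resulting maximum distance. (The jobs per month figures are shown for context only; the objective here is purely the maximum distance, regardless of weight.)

location 40.5, max distance 28.5

The 1-center on a line is the midpoint of the two extreme points: leftmost at 12, rightmost at 69.
Optimal location = (12 + 69)/2 = 40.5; maximum distance = (69 − 12)/2 = 28.5.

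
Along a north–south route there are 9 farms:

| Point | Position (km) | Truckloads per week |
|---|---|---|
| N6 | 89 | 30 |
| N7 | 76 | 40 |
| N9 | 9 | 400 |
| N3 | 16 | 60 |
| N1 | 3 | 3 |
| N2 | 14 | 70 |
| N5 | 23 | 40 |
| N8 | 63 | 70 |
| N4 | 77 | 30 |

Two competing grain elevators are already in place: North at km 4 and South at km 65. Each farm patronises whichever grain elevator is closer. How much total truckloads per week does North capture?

573

The indifferent point is the midpoint (4+65)/2 = 34.5; farms left of it (closer to North at 4) go to North, those right go to South.
  N1 at 3 (w=3) → North
  N9 at 9 (w=400) → North
  N2 at 14 (w=70) → North
  N3 at 16 (w=60) → North
  N5 at 23 (w=40) → North
  N8 at 63 (w=70) → South
  N7 at 76 (w=40) → South
  N4 at 77 (w=30) → South
  N6 at 89 (w=30) → South
North captures 573; South captures 170.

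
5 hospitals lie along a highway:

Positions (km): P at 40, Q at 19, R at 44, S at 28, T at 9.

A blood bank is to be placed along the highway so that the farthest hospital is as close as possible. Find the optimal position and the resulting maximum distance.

location 26.5, max distance 17.5

The 1-center on a line is the midpoint of the two extreme points: leftmost at 9, rightmost at 44.
Optimal location = (9 + 44)/2 = 26.5; maximum distance = (44 − 9)/2 = 17.5.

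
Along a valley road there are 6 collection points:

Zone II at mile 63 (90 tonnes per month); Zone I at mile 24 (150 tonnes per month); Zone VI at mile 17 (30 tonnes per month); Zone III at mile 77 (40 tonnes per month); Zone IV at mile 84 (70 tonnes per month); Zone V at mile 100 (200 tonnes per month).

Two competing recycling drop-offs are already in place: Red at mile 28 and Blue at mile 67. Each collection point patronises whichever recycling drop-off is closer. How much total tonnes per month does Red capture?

The indifferent point is the midpoint (28+67)/2 = 47.5; collection points left of it (closer to Red at 28) go to Red, those right go to Blue.
  Zone VI at 17 (w=30) → Red
  Zone I at 24 (w=150) → Red
  Zone II at 63 (w=90) → Blue
  Zone III at 77 (w=40) → Blue
  Zone IV at 84 (w=70) → Blue
  Zone V at 100 (w=200) → Blue
Red captures 180; Blue captures 400.

180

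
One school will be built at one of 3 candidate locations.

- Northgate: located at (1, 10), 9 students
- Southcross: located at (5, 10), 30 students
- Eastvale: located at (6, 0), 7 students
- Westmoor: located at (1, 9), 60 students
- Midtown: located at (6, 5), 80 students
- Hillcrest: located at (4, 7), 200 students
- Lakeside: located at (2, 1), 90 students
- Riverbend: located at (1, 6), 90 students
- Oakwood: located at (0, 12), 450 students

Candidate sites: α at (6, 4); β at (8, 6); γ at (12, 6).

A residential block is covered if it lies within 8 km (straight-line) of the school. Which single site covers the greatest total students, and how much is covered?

Coverage radius r = 8 km; a point is covered iff (Δx)²+(Δy)² ≤ 8² = 64.
  α (6, 4): covers {Northgate, Southcross, Eastvale, Westmoor, Midtown, Hillcrest, Lakeside, Riverbend} → 566
  β (8, 6): covers {Southcross, Eastvale, Westmoor, Midtown, Hillcrest, Lakeside, Riverbend} → 557
  γ (12, 6): covers {Midtown} → 80
Maximum coverage at α: 566 students.

α, covering 566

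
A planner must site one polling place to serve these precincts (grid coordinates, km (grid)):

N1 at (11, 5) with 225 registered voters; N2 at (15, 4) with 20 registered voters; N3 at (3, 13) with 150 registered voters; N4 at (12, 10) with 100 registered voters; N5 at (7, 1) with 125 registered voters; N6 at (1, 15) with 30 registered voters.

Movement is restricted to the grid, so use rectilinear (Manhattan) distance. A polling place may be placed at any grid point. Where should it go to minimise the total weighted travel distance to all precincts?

Manhattan distance separates: Σwᵢ(|x−xᵢ|+|y−yᵢ|) = Σwᵢ|x−xᵢ| + Σwᵢ|y−yᵢ|, so x and y are optimised independently as 1-D weighted medians.
Total weight W = 650; half = 325.
x-coordinate, sorted with cumulative weight:
  x=1 (N6, w=30) cum 30
  x=3 (N3, w=150) cum 180
  x=7 (N5, w=125) cum 305
  x=11 (N1, w=225) cum 530  ← median
  x=12 (N4, w=100) cum 630
  x=15 (N2, w=20) cum 650
⇒ x* = 11
y-coordinate, sorted with cumulative weight:
  y=1 (N5, w=125) cum 125
  y=4 (N2, w=20) cum 145
  y=5 (N1, w=225) cum 370  ← median
  y=10 (N4, w=100) cum 470
  y=13 (N3, w=150) cum 620
  y=15 (N6, w=30) cum 650
⇒ y* = 5

(11, 5)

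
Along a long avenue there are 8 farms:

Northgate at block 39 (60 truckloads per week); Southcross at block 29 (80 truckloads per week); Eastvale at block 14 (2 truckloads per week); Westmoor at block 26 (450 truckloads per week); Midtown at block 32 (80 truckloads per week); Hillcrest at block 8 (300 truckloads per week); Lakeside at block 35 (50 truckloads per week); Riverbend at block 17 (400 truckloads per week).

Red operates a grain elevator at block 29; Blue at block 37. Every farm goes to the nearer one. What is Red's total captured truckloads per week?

The indifferent point is the midpoint (29+37)/2 = 33; farms left of it (closer to Red at 29) go to Red, those right go to Blue.
  Hillcrest at 8 (w=300) → Red
  Eastvale at 14 (w=2) → Red
  Riverbend at 17 (w=400) → Red
  Westmoor at 26 (w=450) → Red
  Southcross at 29 (w=80) → Red
  Midtown at 32 (w=80) → Red
  Lakeside at 35 (w=50) → Blue
  Northgate at 39 (w=60) → Blue
Red captures 1312; Blue captures 110.

1312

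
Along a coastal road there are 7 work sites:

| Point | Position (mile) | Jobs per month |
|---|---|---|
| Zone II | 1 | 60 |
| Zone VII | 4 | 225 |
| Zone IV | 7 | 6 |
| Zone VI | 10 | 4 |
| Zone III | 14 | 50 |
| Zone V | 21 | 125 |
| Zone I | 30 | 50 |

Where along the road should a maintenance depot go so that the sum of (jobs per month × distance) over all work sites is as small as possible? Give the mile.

For a sum of weighted absolute distances on a line, the optimum is the weighted median (not the mean). Total weight W = 520; half-weight = 260.
Sort by position and accumulate weight:
  mile 1 (Zone II, w=60) → cum 60
  mile 4 (Zone VII, w=225) → cum 285  ≥ 260 → median here
  mile 7 (Zone IV, w=6) → cum 291
  mile 10 (Zone VI, w=4) → cum 295
  mile 14 (Zone III, w=50) → cum 345
  mile 21 (Zone V, w=125) → cum 470
  mile 30 (Zone I, w=50) → cum 520
Optimal location: mile 4.

x = 4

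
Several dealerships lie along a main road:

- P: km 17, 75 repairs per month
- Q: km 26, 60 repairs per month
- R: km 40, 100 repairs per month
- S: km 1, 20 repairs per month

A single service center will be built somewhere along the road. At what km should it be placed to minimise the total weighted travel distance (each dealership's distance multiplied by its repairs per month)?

For a sum of weighted absolute distances on a line, the optimum is the weighted median (not the mean). Total weight W = 255; half-weight = 127.5.
Sort by position and accumulate weight:
  km 1 (S, w=20) → cum 20
  km 17 (P, w=75) → cum 95
  km 26 (Q, w=60) → cum 155  ≥ 127.5 → median here
  km 40 (R, w=100) → cum 255
Optimal location: km 26.

x = 26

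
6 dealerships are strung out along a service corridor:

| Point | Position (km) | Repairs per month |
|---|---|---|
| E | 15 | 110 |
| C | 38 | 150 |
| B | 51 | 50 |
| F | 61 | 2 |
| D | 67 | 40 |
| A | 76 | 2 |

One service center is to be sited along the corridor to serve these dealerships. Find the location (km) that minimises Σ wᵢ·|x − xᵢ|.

x = 38

For a sum of weighted absolute distances on a line, the optimum is the weighted median (not the mean). Total weight W = 354; half-weight = 177.
Sort by position and accumulate weight:
  km 15 (E, w=110) → cum 110
  km 38 (C, w=150) → cum 260  ≥ 177 → median here
  km 51 (B, w=50) → cum 310
  km 61 (F, w=2) → cum 312
  km 67 (D, w=40) → cum 352
  km 76 (A, w=2) → cum 354
Optimal location: km 38.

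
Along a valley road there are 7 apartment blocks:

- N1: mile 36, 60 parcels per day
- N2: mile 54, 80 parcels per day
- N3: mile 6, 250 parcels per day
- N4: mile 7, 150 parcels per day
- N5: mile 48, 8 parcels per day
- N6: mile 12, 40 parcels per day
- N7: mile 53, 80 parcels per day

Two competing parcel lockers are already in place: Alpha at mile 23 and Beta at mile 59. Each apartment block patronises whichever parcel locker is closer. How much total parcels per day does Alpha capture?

The indifferent point is the midpoint (23+59)/2 = 41; apartment blocks left of it (closer to Alpha at 23) go to Alpha, those right go to Beta.
  N3 at 6 (w=250) → Alpha
  N4 at 7 (w=150) → Alpha
  N6 at 12 (w=40) → Alpha
  N1 at 36 (w=60) → Alpha
  N5 at 48 (w=8) → Beta
  N7 at 53 (w=80) → Beta
  N2 at 54 (w=80) → Beta
Alpha captures 500; Beta captures 168.

500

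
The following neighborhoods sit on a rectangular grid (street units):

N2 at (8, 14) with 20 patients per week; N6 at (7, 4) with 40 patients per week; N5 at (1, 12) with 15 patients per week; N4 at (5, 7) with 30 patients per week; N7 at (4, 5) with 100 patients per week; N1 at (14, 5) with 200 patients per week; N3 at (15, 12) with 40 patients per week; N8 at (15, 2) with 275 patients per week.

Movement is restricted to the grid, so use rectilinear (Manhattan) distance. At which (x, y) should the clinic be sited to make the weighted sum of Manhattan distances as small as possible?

Manhattan distance separates: Σwᵢ(|x−xᵢ|+|y−yᵢ|) = Σwᵢ|x−xᵢ| + Σwᵢ|y−yᵢ|, so x and y are optimised independently as 1-D weighted medians.
Total weight W = 720; half = 360.
x-coordinate, sorted with cumulative weight:
  x=1 (N5, w=15) cum 15
  x=4 (N7, w=100) cum 115
  x=5 (N4, w=30) cum 145
  x=7 (N6, w=40) cum 185
  x=8 (N2, w=20) cum 205
  x=14 (N1, w=200) cum 405  ← median
  x=15 (N3, w=40) cum 445
  x=15 (N8, w=275) cum 720
⇒ x* = 14
y-coordinate, sorted with cumulative weight:
  y=2 (N8, w=275) cum 275
  y=4 (N6, w=40) cum 315
  y=5 (N7, w=100) cum 415  ← median
  y=5 (N1, w=200) cum 615
  y=7 (N4, w=30) cum 645
  y=12 (N5, w=15) cum 660
  y=12 (N3, w=40) cum 700
  y=14 (N2, w=20) cum 720
⇒ y* = 5

(14, 5)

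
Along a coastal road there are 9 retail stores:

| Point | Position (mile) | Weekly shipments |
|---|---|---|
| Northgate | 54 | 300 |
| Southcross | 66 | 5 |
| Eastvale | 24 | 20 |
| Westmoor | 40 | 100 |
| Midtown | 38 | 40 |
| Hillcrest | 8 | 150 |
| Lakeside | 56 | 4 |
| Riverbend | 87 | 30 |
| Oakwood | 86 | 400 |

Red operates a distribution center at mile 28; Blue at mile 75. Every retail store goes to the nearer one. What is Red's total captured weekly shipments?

The indifferent point is the midpoint (28+75)/2 = 51.5; retail stores left of it (closer to Red at 28) go to Red, those right go to Blue.
  Hillcrest at 8 (w=150) → Red
  Eastvale at 24 (w=20) → Red
  Midtown at 38 (w=40) → Red
  Westmoor at 40 (w=100) → Red
  Northgate at 54 (w=300) → Blue
  Lakeside at 56 (w=4) → Blue
  Southcross at 66 (w=5) → Blue
  Oakwood at 86 (w=400) → Blue
  Riverbend at 87 (w=30) → Blue
Red captures 310; Blue captures 739.

310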